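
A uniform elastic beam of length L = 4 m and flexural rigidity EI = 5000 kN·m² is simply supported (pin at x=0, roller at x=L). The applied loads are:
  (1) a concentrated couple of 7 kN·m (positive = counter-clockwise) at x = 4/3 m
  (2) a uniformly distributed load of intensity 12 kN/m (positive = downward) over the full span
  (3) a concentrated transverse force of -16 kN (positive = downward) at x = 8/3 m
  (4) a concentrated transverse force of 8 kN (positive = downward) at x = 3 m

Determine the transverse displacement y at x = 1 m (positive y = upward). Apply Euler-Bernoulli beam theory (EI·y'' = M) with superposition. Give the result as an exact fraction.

Load 1 — applied couple M₀=7 kN·m at a=4/3 m (b=L-a=8/3):
  y_1 = (M₀x³/(6L)+C₁x)/EI  [x≤a] with C₁=M₀(3b²-L²)/(6L)=14/9 = (7·1³/(6·4)+(14/9)·1)/5000 = 133/360000 m
Load 2 — uniform load w=12 kN/m over full span:
  y_2 = -wx(L³-2Lx²+x³)/(24EI) = -12·1·(4³-2·4·1²+1³)/(24·5000) = -57/10000 m
Load 3 — point force P=-16 kN at a=8/3 m (b=L-a=4/3):
  y_3 = -Pbx(L²-b²-x²)/(6LEI)  [x≤a] = -(-16)·(4/3)·1·(4²-(4/3)²-1²)/(6·4·5000) = 119/50625 m
Load 4 — point force P=8 kN at a=3 m (b=L-a=1):
  y_4 = -Pbx(L²-b²-x²)/(6LEI)  [x≤a] = -8·1·1·(4²-1²-1²)/(6·4·5000) = -7/7500 m
Superposition: y = Σ y_i = -12679/3240000 m ≈ -0.003913 m

y(1) = -12679/3240000 m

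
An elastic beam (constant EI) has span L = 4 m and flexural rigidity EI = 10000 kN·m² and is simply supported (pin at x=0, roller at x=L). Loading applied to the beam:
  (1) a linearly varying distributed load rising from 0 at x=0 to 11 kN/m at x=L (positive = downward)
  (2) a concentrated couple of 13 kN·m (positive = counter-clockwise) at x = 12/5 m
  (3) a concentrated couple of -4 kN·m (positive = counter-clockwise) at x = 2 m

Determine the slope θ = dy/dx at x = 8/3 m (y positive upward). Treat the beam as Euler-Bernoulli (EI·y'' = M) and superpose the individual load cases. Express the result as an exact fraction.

Load 1 — triangular load w₀=11 kN/m (0→w₀ over full span):
  θ_1 = -w₀(7L⁴-30L²x²+15x⁴)/(360LEI) = -11·(7·4⁴-30·4²·(8/3)²+15·(8/3)⁴)/(360·4·10000) = 1001/1518750 rad
Load 2 — applied couple M₀=13 kN·m at a=12/5 m (b=L-a=8/5):
  θ_2 = (M₀x²/(2L)-M₀(x-a)+C₁)/EI  [x>a] with C₁=M₀(3b²-L²)/(6L)=-338/75 = (13·(8/3)²/(2·4)-13·((8/3)-(12/5))+(-338/75))/10000 = 403/1125000 rad
Load 3 — applied couple M₀=-4 kN·m at a=2 m (b=L-a=2):
  θ_3 = (M₀x²/(2L)-M₀(x-a)+C₁)/EI  [x>a] with C₁=M₀(3b²-L²)/(6L)=2/3 = ((-4)·(8/3)²/(2·4)-(-4)·((8/3)-2)+(2/3))/10000 = -1/45000 rad
Superposition: θ = Σ θ_i = 15113/15187500 rad ≈ 0.000995 rad

θ(8/3) = 15113/15187500 rad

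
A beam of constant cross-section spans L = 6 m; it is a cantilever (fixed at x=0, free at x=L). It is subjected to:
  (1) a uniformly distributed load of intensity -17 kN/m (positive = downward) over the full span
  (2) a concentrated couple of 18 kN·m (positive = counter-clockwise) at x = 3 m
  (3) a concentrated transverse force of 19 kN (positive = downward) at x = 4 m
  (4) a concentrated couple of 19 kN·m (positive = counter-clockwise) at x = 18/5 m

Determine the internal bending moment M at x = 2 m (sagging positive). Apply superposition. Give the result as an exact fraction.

M(2) = 135 kN·m

Load 1 — uniform load w=-17 kN/m over full span:
  M_1 = -w(L-x)²/2 = -(-17)·(6-2)²/2 = 136 kN·m
Load 2 — applied couple M₀=18 kN·m at a=3 m (b=L-a=3):
  M_2 = M₀  [x≤a] = 18 = 18 kN·m
Load 3 — point force P=19 kN at a=4 m (b=L-a=2):
  M_3 = -P(a-x)  [x≤a] = -19·(4-2) = -38 kN·m
Load 4 — applied couple M₀=19 kN·m at a=18/5 m (b=L-a=12/5):
  M_4 = M₀  [x≤a] = 19 = 19 kN·m
Superposition: M = Σ M_i = 135 kN·m ≈ 135.000000 kN·m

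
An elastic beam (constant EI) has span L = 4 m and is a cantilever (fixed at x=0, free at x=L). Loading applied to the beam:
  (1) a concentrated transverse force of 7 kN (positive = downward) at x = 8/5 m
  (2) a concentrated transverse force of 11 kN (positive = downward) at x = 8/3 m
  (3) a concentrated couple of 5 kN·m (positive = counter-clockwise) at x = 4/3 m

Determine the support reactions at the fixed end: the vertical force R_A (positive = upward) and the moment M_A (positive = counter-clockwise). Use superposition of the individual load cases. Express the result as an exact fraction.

R_A = 18 kN, M_A = 533/15 kN·m

Load 1 — point force P=7 kN at a=8/5 m (b=L-a=12/5):
  R_A = P = 7 kN
  M_A = Pa = 7·(8/5) = 56/5 kN·m
Load 2 — point force P=11 kN at a=8/3 m (b=L-a=4/3):
  R_A = P = 11 kN
  M_A = Pa = 11·(8/3) = 88/3 kN·m
Load 3 — applied couple M₀=5 kN·m at a=4/3 m (b=L-a=8/3):
  R_A = 0 kN
  M_A = -M₀ = -5 kN·m
Superposition: R_A = 18 kN, M_A = 533/15 kN·m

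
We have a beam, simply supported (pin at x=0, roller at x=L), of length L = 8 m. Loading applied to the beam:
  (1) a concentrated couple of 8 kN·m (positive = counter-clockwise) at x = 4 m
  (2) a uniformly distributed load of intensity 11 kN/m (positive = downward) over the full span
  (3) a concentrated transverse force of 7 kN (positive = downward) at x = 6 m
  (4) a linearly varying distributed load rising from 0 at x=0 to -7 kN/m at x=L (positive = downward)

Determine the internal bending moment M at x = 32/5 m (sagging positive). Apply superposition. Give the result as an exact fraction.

M(32/5) = 5202/125 kN·m

Load 1 — applied couple M₀=8 kN·m at a=4 m (b=L-a=4):
  M_1 = M₀x/L - M₀  [x>a] = 8·(32/5)/8 - 8 = -8/5 kN·m
Load 2 — uniform load w=11 kN/m over full span:
  M_2 = wx(L-x)/2 = 11·(32/5)·(8-(32/5))/2 = 1408/25 kN·m
Load 3 — point force P=7 kN at a=6 m (b=L-a=2):
  M_3 = Pa(L-x)/L  [x>a] = 7·6·(8-(32/5))/8 = 42/5 kN·m
Load 4 — triangular load w₀=-7 kN/m (0→w₀ over full span):
  M_4 = w₀Lx/6 - w₀x³/(6L) = (-7)·8·(32/5)/6 - (-7)·(32/5)³/(6·8) = -2688/125 kN·m
Superposition: M = Σ M_i = 5202/125 kN·m ≈ 41.616000 kN·m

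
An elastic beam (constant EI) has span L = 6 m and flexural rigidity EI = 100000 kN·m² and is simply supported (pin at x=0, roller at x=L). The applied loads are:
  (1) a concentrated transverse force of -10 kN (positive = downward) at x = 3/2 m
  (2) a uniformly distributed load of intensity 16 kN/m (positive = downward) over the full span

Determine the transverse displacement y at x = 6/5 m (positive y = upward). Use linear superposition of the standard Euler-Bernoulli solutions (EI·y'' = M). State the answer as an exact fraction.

y(6/5) = -694467/500000000 m

Load 1 — point force P=-10 kN at a=3/2 m (b=L-a=9/2):
  y_1 = -Pbx(L²-b²-x²)/(6LEI)  [x≤a] = -(-10)·(9/2)·(6/5)·(6²-(9/2)²-(6/5)²)/(6·6·100000) = 4293/20000000 m
Load 2 — uniform load w=16 kN/m over full span:
  y_2 = -wx(L³-2Lx²+x³)/(24EI) = -16·(6/5)·(6³-2·6·(6/5)²+(6/5)³)/(24·100000) = -3132/1953125 m
Superposition: y = Σ y_i = -694467/500000000 m ≈ -0.001389 m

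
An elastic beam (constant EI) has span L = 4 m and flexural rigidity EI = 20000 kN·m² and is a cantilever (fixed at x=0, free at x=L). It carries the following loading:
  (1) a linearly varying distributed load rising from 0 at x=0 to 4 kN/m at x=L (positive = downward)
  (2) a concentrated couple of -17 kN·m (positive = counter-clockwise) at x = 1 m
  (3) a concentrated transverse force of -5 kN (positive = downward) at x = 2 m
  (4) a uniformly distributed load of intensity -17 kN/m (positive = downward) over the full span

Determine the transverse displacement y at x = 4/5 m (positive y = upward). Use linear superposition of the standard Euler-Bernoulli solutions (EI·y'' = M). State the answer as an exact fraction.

y(4/5) = 171059/117187500 m

Load 1 — triangular load w₀=4 kN/m (0→w₀ over full span):
  y_1 = (w₀Lx³/12-w₀L²x²/6-w₀x⁵/(120L))/EI = (4·4·(4/5)³/12-4·4²·(4/5)²/6-4·(4/5)⁵/(120·4))/20000 = -9004/29296875 m
Load 2 — applied couple M₀=-17 kN·m at a=1 m (b=L-a=3):
  y_2 = M₀x²/(2EI)  [x≤a] = (-17)·(4/5)²/(2·20000) = -17/62500 m
Load 3 — point force P=-5 kN at a=2 m (b=L-a=2):
  y_3 = -Px²(3a-x)/(6EI)  [x≤a] = -(-5)·(4/5)²·(3·2-(4/5))/(6·20000) = 13/93750 m
Load 4 — uniform load w=-17 kN/m over full span:
  y_4 = -wx²(x²-4Lx+6L²)/(24EI) = -(-17)·(4/5)²·((4/5)²-4·4·(4/5)+6·4²)/(24·20000) = 2227/1171875 m
Superposition: y = Σ y_i = 171059/117187500 m ≈ 0.001460 m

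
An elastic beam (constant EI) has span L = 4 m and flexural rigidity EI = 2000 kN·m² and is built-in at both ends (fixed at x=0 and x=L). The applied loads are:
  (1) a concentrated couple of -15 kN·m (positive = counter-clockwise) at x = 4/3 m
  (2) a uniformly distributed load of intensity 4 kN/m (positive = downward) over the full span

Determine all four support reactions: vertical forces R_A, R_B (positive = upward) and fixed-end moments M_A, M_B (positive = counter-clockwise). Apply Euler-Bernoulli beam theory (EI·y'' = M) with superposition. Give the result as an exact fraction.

R_A = 3 kN, M_A = 16/3 kN·m, R_B = 13 kN, M_B = -31/3 kN·m

Load 1 — applied couple M₀=-15 kN·m at a=4/3 m (b=L-a=8/3):
  R_A = 6M₀ab/L³ = 6·(-15)·(4/3)·(8/3)/4³ = -5 kN
  M_A = M₀b(2a-b)/L² = (-15)·(8/3)·(2·(4/3)-(8/3))/4² = 0 kN·m
  R_B = -6M₀ab/L³ = -6·(-15)·(4/3)·(8/3)/4³ = 5 kN
  M_B = M₀a(2b-a)/L² = (-15)·(4/3)·(2·(8/3)-(4/3))/4² = -5 kN·m
Load 2 — uniform load w=4 kN/m over full span:
  R_A = wL/2 = 4·4/2 = 8 kN
  M_A = wL²/12 = 4·4²/12 = 16/3 kN·m
  R_B = wL/2 = 4·4/2 = 8 kN
  M_B = -wL²/12 = -4·4²/12 = -16/3 kN·m
Superposition: R_A = 3 kN, M_A = 16/3 kN·m, R_B = 13 kN, M_B = -31/3 kN·m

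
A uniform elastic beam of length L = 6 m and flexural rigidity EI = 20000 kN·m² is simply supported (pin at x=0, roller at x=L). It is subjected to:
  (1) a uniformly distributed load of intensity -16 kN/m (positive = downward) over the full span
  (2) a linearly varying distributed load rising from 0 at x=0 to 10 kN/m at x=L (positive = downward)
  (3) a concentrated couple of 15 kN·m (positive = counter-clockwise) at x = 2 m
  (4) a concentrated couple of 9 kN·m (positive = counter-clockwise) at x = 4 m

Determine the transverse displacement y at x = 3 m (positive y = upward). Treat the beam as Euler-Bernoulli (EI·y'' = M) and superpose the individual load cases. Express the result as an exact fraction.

y(3) = 309/32000 m

Load 1 — uniform load w=-16 kN/m over full span:
  y_1 = -wx(L³-2Lx²+x³)/(24EI) = -(-16)·3·(6³-2·6·3²+3³)/(24·20000) = 27/2000 m
Load 2 — triangular load w₀=10 kN/m (0→w₀ over full span):
  y_2 = -w₀x(7L⁴-10L²x²+3x⁴)/(360LEI) = -10·3·(7·6⁴-10·6²·3²+3·3⁴)/(360·6·20000) = -27/6400 m
Load 3 — applied couple M₀=15 kN·m at a=2 m (b=L-a=4):
  y_3 = (M₀x³/(6L)-M₀(x-a)²/2+C₁x)/EI  [x>a] with C₁=M₀(3b²-L²)/(6L)=5 = (15·3³/(6·6)-15·(3-2)²/2+5·3)/20000 = 3/3200 m
Load 4 — applied couple M₀=9 kN·m at a=4 m (b=L-a=2):
  y_4 = (M₀x³/(6L)+C₁x)/EI  [x≤a] with C₁=M₀(3b²-L²)/(6L)=-6 = (9·3³/(6·6)+(-6)·3)/20000 = -9/16000 m
Superposition: y = Σ y_i = 309/32000 m ≈ 0.009656 m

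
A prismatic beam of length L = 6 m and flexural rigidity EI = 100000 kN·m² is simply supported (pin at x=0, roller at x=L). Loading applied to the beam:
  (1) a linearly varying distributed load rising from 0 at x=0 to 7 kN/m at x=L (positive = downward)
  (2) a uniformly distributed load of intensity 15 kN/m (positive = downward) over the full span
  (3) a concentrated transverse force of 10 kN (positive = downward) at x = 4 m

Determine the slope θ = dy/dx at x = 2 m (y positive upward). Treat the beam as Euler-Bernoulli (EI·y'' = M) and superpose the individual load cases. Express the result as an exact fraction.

θ(2) = -4153/4500000 rad

Load 1 — triangular load w₀=7 kN/m (0→w₀ over full span):
  θ_1 = -w₀(7L⁴-30L²x²+15x⁴)/(360LEI) = -7·(7·6⁴-30·6²·2²+15·2⁴)/(360·6·100000) = -91/562500 rad
Load 2 — uniform load w=15 kN/m over full span:
  θ_2 = -w(L³-6Lx²+4x³)/(24EI) = -15·(6³-6·6·2²+4·2³)/(24·100000) = -13/20000 rad
Load 3 — point force P=10 kN at a=4 m (b=L-a=2):
  θ_3 = -Pb(L²-b²-3x²)/(6LEI)  [x≤a] = -10·2·(6²-2²-3·2²)/(6·6·100000) = -1/9000 rad
Superposition: θ = Σ θ_i = -4153/4500000 rad ≈ -0.000923 rad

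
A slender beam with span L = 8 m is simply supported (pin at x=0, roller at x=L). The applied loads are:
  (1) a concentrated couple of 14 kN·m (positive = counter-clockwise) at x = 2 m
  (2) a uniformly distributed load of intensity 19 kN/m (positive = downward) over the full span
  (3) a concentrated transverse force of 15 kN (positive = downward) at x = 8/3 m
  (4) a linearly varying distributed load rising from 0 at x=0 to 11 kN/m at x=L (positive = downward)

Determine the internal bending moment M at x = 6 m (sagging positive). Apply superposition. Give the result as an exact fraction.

M(6) = 159 kN·m

Load 1 — applied couple M₀=14 kN·m at a=2 m (b=L-a=6):
  M_1 = M₀x/L - M₀  [x>a] = 14·6/8 - 14 = -7/2 kN·m
Load 2 — uniform load w=19 kN/m over full span:
  M_2 = wx(L-x)/2 = 19·6·(8-6)/2 = 114 kN·m
Load 3 — point force P=15 kN at a=8/3 m (b=L-a=16/3):
  M_3 = Pa(L-x)/L  [x>a] = 15·(8/3)·(8-6)/8 = 10 kN·m
Load 4 — triangular load w₀=11 kN/m (0→w₀ over full span):
  M_4 = w₀Lx/6 - w₀x³/(6L) = 11·8·6/6 - 11·6³/(6·8) = 77/2 kN·m
Superposition: M = Σ M_i = 159 kN·m ≈ 159.000000 kN·m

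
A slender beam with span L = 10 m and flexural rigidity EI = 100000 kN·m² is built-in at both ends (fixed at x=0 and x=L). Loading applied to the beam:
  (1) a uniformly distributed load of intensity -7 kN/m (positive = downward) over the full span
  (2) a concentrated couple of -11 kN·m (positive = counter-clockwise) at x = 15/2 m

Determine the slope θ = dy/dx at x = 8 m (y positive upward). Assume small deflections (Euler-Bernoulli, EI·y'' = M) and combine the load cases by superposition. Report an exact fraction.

θ(8) = -313/500000 rad

Load 1 — uniform load w=-7 kN/m over full span:
  θ_1 = -wx(L-x)(L-2x)/(12EI) = -(-7)·8·(10-8)·(10-2·8)/(12·100000) = -7/12500 rad
Load 2 — applied couple M₀=-11 kN·m at a=15/2 m (b=L-a=5/2):
  θ_2 = (R_Ax²/2 - M_Ax - M₀(x-a))/EI  [x>a] with R_A=-99/80, M_A=-55/16 = ((-99/80)·8²/2 - (-55/16)·8 - (-11)·(8-(15/2)))/100000 = -33/500000 rad
Superposition: θ = Σ θ_i = -313/500000 rad ≈ -0.000626 rad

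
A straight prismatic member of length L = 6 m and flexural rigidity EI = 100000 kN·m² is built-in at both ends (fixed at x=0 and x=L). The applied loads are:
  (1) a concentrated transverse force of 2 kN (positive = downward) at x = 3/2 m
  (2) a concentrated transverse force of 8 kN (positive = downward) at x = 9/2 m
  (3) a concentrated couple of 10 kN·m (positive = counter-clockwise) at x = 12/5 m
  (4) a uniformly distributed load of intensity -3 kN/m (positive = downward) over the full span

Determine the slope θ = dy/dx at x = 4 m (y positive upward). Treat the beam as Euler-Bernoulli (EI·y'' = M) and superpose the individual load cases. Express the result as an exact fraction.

Load 1 — point force P=2 kN at a=3/2 m (b=L-a=9/2):
  θ_1 = Pa²(L-x)(2bL-(3b+a)(L-x))/(2L³EI)  [x>a] = 2·(3/2)²·(6-4)·(2·(9/2)·6-(3·(9/2)+(3/2))·(6-4))/(2·6³·100000) = 1/200000 rad
Load 2 — point force P=8 kN at a=9/2 m (b=L-a=3/2):
  θ_2 = -Pb²x(2aL-(3a+b)x)/(2L³EI)  [x≤a] = -8·(3/2)²·4·(2·(9/2)·6-(3·(9/2)+(3/2))·4)/(2·6³·100000) = 1/100000 rad
Load 3 — applied couple M₀=10 kN·m at a=12/5 m (b=L-a=18/5):
  θ_3 = (R_Ax²/2 - M_Ax - M₀(x-a))/EI  [x>a] with R_A=12/5, M_A=6/5 = ((12/5)·4²/2 - (6/5)·4 - 10·(4-(12/5)))/100000 = -1/62500 rad
Load 4 — uniform load w=-3 kN/m over full span:
  θ_4 = -wx(L-x)(L-2x)/(12EI) = -(-3)·4·(6-4)·(6-2·4)/(12·100000) = -1/25000 rad
Superposition: θ = Σ θ_i = -41/1000000 rad ≈ -0.000041 rad

θ(4) = -41/1000000 rad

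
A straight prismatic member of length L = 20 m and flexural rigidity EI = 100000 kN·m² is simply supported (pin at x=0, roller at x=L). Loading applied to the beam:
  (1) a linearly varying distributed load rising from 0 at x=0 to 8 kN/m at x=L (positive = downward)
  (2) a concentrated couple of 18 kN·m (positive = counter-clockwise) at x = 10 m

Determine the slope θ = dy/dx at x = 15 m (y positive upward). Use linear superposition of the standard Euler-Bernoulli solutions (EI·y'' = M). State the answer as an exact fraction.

θ(15) = 3269/360000 rad

Load 1 — triangular load w₀=8 kN/m (0→w₀ over full span):
  θ_1 = -w₀(7L⁴-30L²x²+15x⁴)/(360LEI) = -8·(7·20⁴-30·20²·15²+15·15⁴)/(360·20·100000) = 1313/144000 rad
Load 2 — applied couple M₀=18 kN·m at a=10 m (b=L-a=10):
  θ_2 = (M₀x²/(2L)-M₀(x-a)+C₁)/EI  [x>a] with C₁=M₀(3b²-L²)/(6L)=-15 = (18·15²/(2·20)-18·(15-10)+(-15))/100000 = -3/80000 rad
Superposition: θ = Σ θ_i = 3269/360000 rad ≈ 0.009081 rad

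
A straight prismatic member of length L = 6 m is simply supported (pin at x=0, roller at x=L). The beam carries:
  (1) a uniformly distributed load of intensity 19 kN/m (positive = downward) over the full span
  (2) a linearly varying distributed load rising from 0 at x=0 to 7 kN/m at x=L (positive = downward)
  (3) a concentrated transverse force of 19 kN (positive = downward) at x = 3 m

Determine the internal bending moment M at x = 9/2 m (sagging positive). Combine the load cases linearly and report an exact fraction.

Load 1 — uniform load w=19 kN/m over full span:
  M_1 = wx(L-x)/2 = 19·(9/2)·(6-(9/2))/2 = 513/8 kN·m
Load 2 — triangular load w₀=7 kN/m (0→w₀ over full span):
  M_2 = w₀Lx/6 - w₀x³/(6L) = 7·6·(9/2)/6 - 7·(9/2)³/(6·6) = 441/32 kN·m
Load 3 — point force P=19 kN at a=3 m (b=L-a=3):
  M_3 = Pa(L-x)/L  [x>a] = 19·3·(6-(9/2))/6 = 57/4 kN·m
Superposition: M = Σ M_i = 2949/32 kN·m ≈ 92.156250 kN·m

M(9/2) = 2949/32 kN·m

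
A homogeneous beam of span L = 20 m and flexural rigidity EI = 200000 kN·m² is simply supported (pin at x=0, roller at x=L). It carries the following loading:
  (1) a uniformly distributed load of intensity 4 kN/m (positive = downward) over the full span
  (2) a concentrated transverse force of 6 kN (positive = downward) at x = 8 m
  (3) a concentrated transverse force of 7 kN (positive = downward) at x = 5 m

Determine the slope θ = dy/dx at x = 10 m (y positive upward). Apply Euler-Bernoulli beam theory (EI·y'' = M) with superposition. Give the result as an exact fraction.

θ(10) = 1451/8000000 rad

Load 1 — uniform load w=4 kN/m over full span:
  θ_1 = -w(L³-6Lx²+4x³)/(24EI) = -4·(20³-6·20·10²+4·10³)/(24·200000) = 0 rad
Load 2 — point force P=6 kN at a=8 m (b=L-a=12):
  θ_2 = -Pa(2L²-6Lx+3x²+a²)/(6LEI)  [x>a] = -6·8·(2·20²-6·20·10+3·10²+8²)/(6·20·200000) = 9/125000 rad
Load 3 — point force P=7 kN at a=5 m (b=L-a=15):
  θ_3 = -Pa(2L²-6Lx+3x²+a²)/(6LEI)  [x>a] = -7·5·(2·20²-6·20·10+3·10²+5²)/(6·20·200000) = 7/64000 rad
Superposition: θ = Σ θ_i = 1451/8000000 rad ≈ 0.000181 rad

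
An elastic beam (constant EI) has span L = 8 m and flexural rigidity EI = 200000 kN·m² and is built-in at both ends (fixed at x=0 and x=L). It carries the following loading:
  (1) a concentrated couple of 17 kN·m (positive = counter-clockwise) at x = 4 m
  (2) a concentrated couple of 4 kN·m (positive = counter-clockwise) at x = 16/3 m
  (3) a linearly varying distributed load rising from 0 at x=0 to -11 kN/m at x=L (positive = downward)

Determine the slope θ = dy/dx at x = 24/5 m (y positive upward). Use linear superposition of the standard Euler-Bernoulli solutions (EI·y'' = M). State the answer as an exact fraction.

θ(24/5) = -783/31250000 rad

Load 1 — applied couple M₀=17 kN·m at a=4 m (b=L-a=4):
  θ_1 = (R_Ax²/2 - M_Ax - M₀(x-a))/EI  [x>a] with R_A=51/16, M_A=17/4 = ((51/16)·(24/5)²/2 - (17/4)·(24/5) - 17·((24/5)-4))/200000 = 17/1250000 rad
Load 2 — applied couple M₀=4 kN·m at a=16/3 m (b=L-a=8/3):
  θ_2 = (R_Ax²/2 - M_Ax)/EI  [x≤a] with R_A=2/3, M_A=4/3 = ((2/3)·(24/5)²/2 - (4/3)·(24/5))/200000 = 1/156250 rad
Load 3 — triangular load w₀=-11 kN/m (0→w₀ over full span):
  θ_3 = -w₀(2x(L-x)(L-2x)(x+2L)+x²(L-x)²)/(120LEI) = -(-11)·(2·(24/5)·(8-(24/5))·(8-2·(24/5))·((24/5)+2·8)+(24/5)²·(8-(24/5))²)/(120·8·200000) = -88/1953125 rad
Superposition: θ = Σ θ_i = -783/31250000 rad ≈ -0.000025 rad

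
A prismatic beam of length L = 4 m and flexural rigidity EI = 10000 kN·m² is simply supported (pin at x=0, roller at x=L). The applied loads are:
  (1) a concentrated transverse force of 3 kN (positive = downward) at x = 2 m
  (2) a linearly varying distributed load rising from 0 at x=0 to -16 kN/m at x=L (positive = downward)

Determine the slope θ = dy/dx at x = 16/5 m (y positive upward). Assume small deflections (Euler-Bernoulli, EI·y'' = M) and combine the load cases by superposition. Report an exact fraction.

θ(16/5) = -82721/56250000 rad

Load 1 — point force P=3 kN at a=2 m (b=L-a=2):
  θ_1 = -Pa(2L²-6Lx+3x²+a²)/(6LEI)  [x>a] = -3·2·(2·4²-6·4·(16/5)+3·(16/5)²+2²)/(6·4·10000) = 63/250000 rad
Load 2 — triangular load w₀=-16 kN/m (0→w₀ over full span):
  θ_2 = -w₀(7L⁴-30L²x²+15x⁴)/(360LEI) = -(-16)·(7·4⁴-30·4²·(16/5)²+15·(16/5)⁴)/(360·4·10000) = -6056/3515625 rad
Superposition: θ = Σ θ_i = -82721/56250000 rad ≈ -0.001471 rad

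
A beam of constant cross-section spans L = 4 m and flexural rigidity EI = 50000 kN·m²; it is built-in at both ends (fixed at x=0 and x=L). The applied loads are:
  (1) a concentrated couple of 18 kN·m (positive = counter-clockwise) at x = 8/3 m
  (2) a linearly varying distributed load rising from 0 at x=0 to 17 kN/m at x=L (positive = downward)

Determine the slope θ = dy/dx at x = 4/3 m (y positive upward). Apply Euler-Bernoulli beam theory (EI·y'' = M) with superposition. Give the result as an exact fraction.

θ(4/3) = -949/7593750 rad

Load 1 — applied couple M₀=18 kN·m at a=8/3 m (b=L-a=4/3):
  θ_1 = (R_Ax²/2 - M_Ax)/EI  [x≤a] with R_A=6, M_A=6 = (6·(4/3)²/2 - 6·(4/3))/50000 = -1/18750 rad
Load 2 — triangular load w₀=17 kN/m (0→w₀ over full span):
  θ_2 = -w₀(2x(L-x)(L-2x)(x+2L)+x²(L-x)²)/(120LEI) = -17·(2·(4/3)·(4-(4/3))·(4-2·(4/3))·((4/3)+2·4)+(4/3)²·(4-(4/3))²)/(120·4·50000) = -272/3796875 rad
Superposition: θ = Σ θ_i = -949/7593750 rad ≈ -0.000125 rad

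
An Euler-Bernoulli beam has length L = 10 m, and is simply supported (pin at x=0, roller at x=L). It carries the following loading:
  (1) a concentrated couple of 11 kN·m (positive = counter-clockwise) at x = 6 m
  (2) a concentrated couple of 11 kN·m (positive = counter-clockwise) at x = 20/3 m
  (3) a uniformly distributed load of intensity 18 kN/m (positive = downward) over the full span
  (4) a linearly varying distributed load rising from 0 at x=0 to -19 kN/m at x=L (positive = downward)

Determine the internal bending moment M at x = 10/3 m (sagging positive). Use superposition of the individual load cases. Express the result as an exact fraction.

Load 1 — applied couple M₀=11 kN·m at a=6 m (b=L-a=4):
  M_1 = M₀x/L  [x≤a] = 11·(10/3)/10 = 11/3 kN·m
Load 2 — applied couple M₀=11 kN·m at a=20/3 m (b=L-a=10/3):
  M_2 = M₀x/L  [x≤a] = 11·(10/3)/10 = 11/3 kN·m
Load 3 — uniform load w=18 kN/m over full span:
  M_3 = wx(L-x)/2 = 18·(10/3)·(10-(10/3))/2 = 200 kN·m
Load 4 — triangular load w₀=-19 kN/m (0→w₀ over full span):
  M_4 = w₀Lx/6 - w₀x³/(6L) = (-19)·10·(10/3)/6 - (-19)·(10/3)³/(6·10) = -7600/81 kN·m
Superposition: M = Σ M_i = 9194/81 kN·m ≈ 113.506173 kN·m

M(10/3) = 9194/81 kN·m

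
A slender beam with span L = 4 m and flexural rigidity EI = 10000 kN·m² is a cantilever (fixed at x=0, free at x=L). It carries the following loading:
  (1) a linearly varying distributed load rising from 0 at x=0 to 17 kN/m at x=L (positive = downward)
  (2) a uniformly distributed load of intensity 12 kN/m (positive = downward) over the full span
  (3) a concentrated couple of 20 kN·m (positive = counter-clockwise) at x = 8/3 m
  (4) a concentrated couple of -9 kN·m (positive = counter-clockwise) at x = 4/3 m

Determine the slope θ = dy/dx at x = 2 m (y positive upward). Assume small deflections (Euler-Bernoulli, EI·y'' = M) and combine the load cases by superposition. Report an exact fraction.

Load 1 — triangular load w₀=17 kN/m (0→w₀ over full span):
  θ_1 = (w₀Lx²/4-w₀L²x/3-w₀x⁴/(24L))/EI = (17·4·2²/4-17·4²·2/3-17·2⁴/(24·4))/10000 = -697/60000 rad
Load 2 — uniform load w=12 kN/m over full span:
  θ_2 = -wx(x²-3Lx+3L²)/(6EI) = -12·2·(2²-3·4·2+3·4²)/(6·10000) = -7/625 rad
Load 3 — applied couple M₀=20 kN·m at a=8/3 m (b=L-a=4/3):
  θ_3 = M₀x/EI  [x≤a] = 20·2/10000 = 1/250 rad
Load 4 — applied couple M₀=-9 kN·m at a=4/3 m (b=L-a=8/3):
  θ_4 = M₀a/EI  [x>a] = (-9)·(4/3)/10000 = -3/2500 rad
Superposition: θ = Σ θ_i = -1201/60000 rad ≈ -0.020017 rad

θ(2) = -1201/60000 rad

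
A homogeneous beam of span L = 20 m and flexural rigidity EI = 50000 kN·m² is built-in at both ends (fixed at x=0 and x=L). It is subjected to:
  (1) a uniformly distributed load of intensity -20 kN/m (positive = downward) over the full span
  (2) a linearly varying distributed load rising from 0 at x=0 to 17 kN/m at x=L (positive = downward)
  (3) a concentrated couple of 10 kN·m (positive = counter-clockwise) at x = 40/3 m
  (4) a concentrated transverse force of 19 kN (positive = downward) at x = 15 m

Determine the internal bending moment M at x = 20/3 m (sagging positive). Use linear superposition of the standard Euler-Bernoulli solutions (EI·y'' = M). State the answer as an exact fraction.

M(20/3) = -191515/1296 kN·m

Load 1 — uniform load w=-20 kN/m over full span:
  M_1 = wLx/2 - wL²/12 - wx²/2 = (-20)·20·(20/3)/2 - (-20)·20²/12 - (-20)·(20/3)²/2 = -2000/9 kN·m
Load 2 — triangular load w₀=17 kN/m (0→w₀ over full span):
  M_2 = 3w₀Lx/20 - w₀L²/30 - w₀x³/(6L) = 3·17·20·(20/3)/20 - 17·20²/30 - 17·(20/3)³/(6·20) = 5780/81 kN·m
Load 3 — applied couple M₀=10 kN·m at a=40/3 m (b=L-a=20/3):
  M_3 = R_Ax - M_A  [x≤a] with R_A=2/3, M_A=10/3 = (2/3)·(20/3) - (10/3) = 10/9 kN·m
Load 4 — point force P=19 kN at a=15 m (b=L-a=5):
  M_4 = Pb²(3a+b)x/L³ - Pab²/L²  [x≤a] = 19·5²·(3·15+5)·(20/3)/20³ - 19·15·5²/20² = 95/48 kN·m
Superposition: M = Σ M_i = -191515/1296 kN·m ≈ -147.773920 kN·m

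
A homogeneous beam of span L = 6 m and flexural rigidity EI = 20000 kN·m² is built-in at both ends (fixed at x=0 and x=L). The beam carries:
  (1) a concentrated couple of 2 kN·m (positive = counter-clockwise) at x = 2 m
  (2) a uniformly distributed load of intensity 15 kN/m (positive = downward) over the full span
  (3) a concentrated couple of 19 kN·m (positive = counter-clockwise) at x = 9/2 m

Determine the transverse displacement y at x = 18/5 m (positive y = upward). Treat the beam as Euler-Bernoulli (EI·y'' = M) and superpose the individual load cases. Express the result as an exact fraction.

y(18/5) = -56533/20000000 m

Load 1 — applied couple M₀=2 kN·m at a=2 m (b=L-a=4):
  y_1 = (R_Ax³/6 - M_Ax²/2 - M₀(x-a)²/2)/EI  [x>a] with R_A=4/9, M_A=0 = ((4/9)·(18/5)³/6 - 0·(18/5)²/2 - 2·((18/5)-2)²/2)/20000 = 7/156250 m
Load 2 — uniform load w=15 kN/m over full span:
  y_2 = -wx²(L-x)²/(24EI) = -15·(18/5)²·(6-(18/5))²/(24·20000) = -729/312500 m
Load 3 — applied couple M₀=19 kN·m at a=9/2 m (b=L-a=3/2):
  y_3 = (R_Ax³/6 - M_Ax²/2)/EI  [x≤a] with R_A=57/16, M_A=95/16 = ((57/16)·(18/5)³/6 - (95/16)·(18/5)²/2)/20000 = -10773/20000000 m
Superposition: y = Σ y_i = -56533/20000000 m ≈ -0.002827 m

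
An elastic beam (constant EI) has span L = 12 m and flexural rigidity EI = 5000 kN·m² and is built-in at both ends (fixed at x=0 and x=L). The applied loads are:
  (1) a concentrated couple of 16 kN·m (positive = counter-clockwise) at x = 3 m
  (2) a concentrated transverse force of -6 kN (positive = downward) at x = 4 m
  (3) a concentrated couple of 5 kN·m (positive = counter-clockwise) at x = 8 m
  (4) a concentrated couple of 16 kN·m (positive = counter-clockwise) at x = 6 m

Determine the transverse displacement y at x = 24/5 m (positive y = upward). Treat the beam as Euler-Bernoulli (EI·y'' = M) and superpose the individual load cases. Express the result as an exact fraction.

y(24/5) = 931/78125 m

Load 1 — applied couple M₀=16 kN·m at a=3 m (b=L-a=9):
  y_1 = (R_Ax³/6 - M_Ax²/2 - M₀(x-a)²/2)/EI  [x>a] with R_A=3/2, M_A=-3 = ((3/2)·(24/5)³/6 - (-3)·(24/5)²/2 - 16·((24/5)-3)²/2)/5000 = 567/78125 m
Load 2 — point force P=-6 kN at a=4 m (b=L-a=8):
  y_2 = -Pa²(L-x)²(3bL-(3b+a)(L-x))/(6L³EI)  [x>a] = -(-6)·4²·(12-(24/5))²·(3·8·12-(3·8+4)·(12-(24/5)))/(6·12³·5000) = 648/78125 m
Load 3 — applied couple M₀=5 kN·m at a=8 m (b=L-a=4):
  y_3 = (R_Ax³/6 - M_Ax²/2)/EI  [x≤a] with R_A=5/9, M_A=5/3 = ((5/9)·(24/5)³/6 - (5/3)·(24/5)²/2)/5000 = -28/15625 m
Load 4 — applied couple M₀=16 kN·m at a=6 m (b=L-a=6):
  y_4 = (R_Ax³/6 - M_Ax²/2)/EI  [x≤a] with R_A=2, M_A=4 = (2·(24/5)³/6 - 4·(24/5)²/2)/5000 = -144/78125 m
Superposition: y = Σ y_i = 931/78125 m ≈ 0.011917 m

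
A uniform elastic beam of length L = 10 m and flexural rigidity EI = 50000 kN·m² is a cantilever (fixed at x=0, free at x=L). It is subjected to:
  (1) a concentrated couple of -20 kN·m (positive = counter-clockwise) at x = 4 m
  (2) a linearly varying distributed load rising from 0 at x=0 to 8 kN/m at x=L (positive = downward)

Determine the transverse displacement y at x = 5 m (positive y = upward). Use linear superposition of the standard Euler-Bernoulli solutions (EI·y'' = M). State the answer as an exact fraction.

y(5) = -3313/60000 m

Load 1 — applied couple M₀=-20 kN·m at a=4 m (b=L-a=6):
  y_1 = M₀a(2x-a)/(2EI)  [x>a] = (-20)·4·(2·5-4)/(2·50000) = -3/625 m
Load 2 — triangular load w₀=8 kN/m (0→w₀ over full span):
  y_2 = (w₀Lx³/12-w₀L²x²/6-w₀x⁵/(120L))/EI = (8·10·5³/12-8·10²·5²/6-8·5⁵/(120·10))/50000 = -121/2400 m
Superposition: y = Σ y_i = -3313/60000 m ≈ -0.055217 m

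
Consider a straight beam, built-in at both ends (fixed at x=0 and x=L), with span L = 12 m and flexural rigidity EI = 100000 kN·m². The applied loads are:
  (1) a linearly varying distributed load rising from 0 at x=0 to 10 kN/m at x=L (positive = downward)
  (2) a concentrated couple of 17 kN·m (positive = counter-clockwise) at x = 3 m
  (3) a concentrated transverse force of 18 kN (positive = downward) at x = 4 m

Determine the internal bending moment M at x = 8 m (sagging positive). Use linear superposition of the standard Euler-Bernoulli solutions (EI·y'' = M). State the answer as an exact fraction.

M(8) = 3815/144 kN·m

Load 1 — triangular load w₀=10 kN/m (0→w₀ over full span):
  M_1 = 3w₀Lx/20 - w₀L²/30 - w₀x³/(6L) = 3·10·12·8/20 - 10·12²/30 - 10·8³/(6·12) = 224/9 kN·m
Load 2 — applied couple M₀=17 kN·m at a=3 m (b=L-a=9):
  M_2 = R_Ax - M_A - M₀  [x>a] with R_A=51/32, M_A=-51/16 = (51/32)·8 - (-51/16) - 17 = -17/16 kN·m
Load 3 — point force P=18 kN at a=4 m (b=L-a=8):
  M_3 = Pa²(a+3b)(L-x)/L³ - Pa²b/L²  [x>a] = 18·4²·(4+3·8)·(12-8)/12³ - 18·4²·8/12² = 8/3 kN·m
Superposition: M = Σ M_i = 3815/144 kN·m ≈ 26.493056 kN·m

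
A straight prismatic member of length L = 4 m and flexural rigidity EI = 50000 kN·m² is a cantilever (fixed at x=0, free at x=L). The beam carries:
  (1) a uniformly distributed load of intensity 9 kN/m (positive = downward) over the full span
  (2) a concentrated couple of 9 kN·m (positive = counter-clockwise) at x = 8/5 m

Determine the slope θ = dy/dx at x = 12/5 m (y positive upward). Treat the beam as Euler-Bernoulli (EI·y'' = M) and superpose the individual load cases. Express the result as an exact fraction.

Load 1 — uniform load w=9 kN/m over full span:
  θ_1 = -wx(x²-3Lx+3L²)/(6EI) = -9·(12/5)·((12/5)²-3·4·(12/5)+3·4²)/(6·50000) = -702/390625 rad
Load 2 — applied couple M₀=9 kN·m at a=8/5 m (b=L-a=12/5):
  θ_2 = M₀a/EI  [x>a] = 9·(8/5)/50000 = 9/31250 rad
Superposition: θ = Σ θ_i = -1179/781250 rad ≈ -0.001509 rad

θ(12/5) = -1179/781250 rad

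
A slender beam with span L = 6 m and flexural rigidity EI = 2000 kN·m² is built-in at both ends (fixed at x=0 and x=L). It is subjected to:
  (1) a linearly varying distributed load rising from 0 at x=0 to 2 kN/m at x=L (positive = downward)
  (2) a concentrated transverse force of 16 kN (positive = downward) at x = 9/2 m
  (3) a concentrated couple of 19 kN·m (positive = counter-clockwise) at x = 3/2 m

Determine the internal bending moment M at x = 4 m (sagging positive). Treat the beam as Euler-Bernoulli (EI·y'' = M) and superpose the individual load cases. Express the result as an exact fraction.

M(4) = 4001/720 kN·m

Load 1 — triangular load w₀=2 kN/m (0→w₀ over full span):
  M_1 = 3w₀Lx/20 - w₀L²/30 - w₀x³/(6L) = 3·2·6·4/20 - 2·6²/30 - 2·4³/(6·6) = 56/45 kN·m
Load 2 — point force P=16 kN at a=9/2 m (b=L-a=3/2):
  M_2 = Pb²(3a+b)x/L³ - Pab²/L²  [x≤a] = 16·(3/2)²·(3·(9/2)+(3/2))·4/6³ - 16·(9/2)·(3/2)²/6² = 11/2 kN·m
Load 3 — applied couple M₀=19 kN·m at a=3/2 m (b=L-a=9/2):
  M_3 = R_Ax - M_A - M₀  [x>a] with R_A=57/16, M_A=-57/16 = (57/16)·4 - (-57/16) - 19 = -19/16 kN·m
Superposition: M = Σ M_i = 4001/720 kN·m ≈ 5.556944 kN·m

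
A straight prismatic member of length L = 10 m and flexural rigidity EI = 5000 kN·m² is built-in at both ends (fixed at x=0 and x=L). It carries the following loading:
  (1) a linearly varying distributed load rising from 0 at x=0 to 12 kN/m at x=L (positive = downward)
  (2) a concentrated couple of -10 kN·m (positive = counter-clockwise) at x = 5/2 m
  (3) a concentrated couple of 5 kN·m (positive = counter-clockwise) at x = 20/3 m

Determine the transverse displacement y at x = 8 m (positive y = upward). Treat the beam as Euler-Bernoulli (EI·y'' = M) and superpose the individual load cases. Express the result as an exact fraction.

Load 1 — triangular load w₀=12 kN/m (0→w₀ over full span):
  y_1 = -w₀x²(L-x)²(x+2L)/(120LEI) = -12·8²·(10-8)²·(8+2·10)/(120·10·5000) = -224/15625 m
Load 2 — applied couple M₀=-10 kN·m at a=5/2 m (b=L-a=15/2):
  y_2 = (R_Ax³/6 - M_Ax²/2 - M₀(x-a)²/2)/EI  [x>a] with R_A=-9/8, M_A=15/8 = ((-9/8)·8³/6 - (15/8)·8²/2 - (-10)·(8-(5/2))²/2)/5000 = -19/20000 m
Load 3 — applied couple M₀=5 kN·m at a=20/3 m (b=L-a=10/3):
  y_3 = (R_Ax³/6 - M_Ax²/2 - M₀(x-a)²/2)/EI  [x>a] with R_A=2/3, M_A=5/3 = ((2/3)·8³/6 - (5/3)·8²/2 - 5·(8-(20/3))²/2)/5000 = -1/5625 m
Superposition: y = Σ y_i = -69587/4500000 m ≈ -0.015464 m

y(8) = -69587/4500000 m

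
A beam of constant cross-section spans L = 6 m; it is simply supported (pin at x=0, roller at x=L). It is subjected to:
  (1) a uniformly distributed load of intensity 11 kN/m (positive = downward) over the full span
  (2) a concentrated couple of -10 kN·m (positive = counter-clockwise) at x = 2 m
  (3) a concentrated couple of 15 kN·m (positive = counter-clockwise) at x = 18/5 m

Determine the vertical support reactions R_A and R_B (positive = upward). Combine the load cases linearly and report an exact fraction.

Load 1 — uniform load w=11 kN/m over full span:
  R_A = wL/2 = 11·6/2 = 33 kN
  R_B = wL/2 = 11·6/2 = 33 kN
Load 2 — applied couple M₀=-10 kN·m at a=2 m (b=L-a=4):
  R_A = M₀/L = (-10)/6 = -5/3 kN
  R_B = -M₀/L = -(-10)/6 = 5/3 kN
Load 3 — applied couple M₀=15 kN·m at a=18/5 m (b=L-a=12/5):
  R_A = M₀/L = 15/6 = 5/2 kN
  R_B = -M₀/L = -15/6 = -5/2 kN
Superposition: R_A = 203/6 kN, R_B = 193/6 kN

R_A = 203/6 kN, R_B = 193/6 kN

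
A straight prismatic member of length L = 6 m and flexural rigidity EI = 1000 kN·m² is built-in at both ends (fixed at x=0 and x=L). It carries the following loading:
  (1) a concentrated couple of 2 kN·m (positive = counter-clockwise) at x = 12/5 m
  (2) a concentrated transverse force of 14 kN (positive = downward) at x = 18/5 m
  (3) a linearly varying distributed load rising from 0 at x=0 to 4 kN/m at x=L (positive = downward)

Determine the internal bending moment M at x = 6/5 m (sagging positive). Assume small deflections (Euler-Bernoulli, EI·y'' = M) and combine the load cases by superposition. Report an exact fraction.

M(6/5) = -1554/625 kN·m

Load 1 — applied couple M₀=2 kN·m at a=12/5 m (b=L-a=18/5):
  M_1 = R_Ax - M_A  [x≤a] with R_A=12/25, M_A=6/25 = (12/25)·(6/5) - (6/25) = 42/125 kN·m
Load 2 — point force P=14 kN at a=18/5 m (b=L-a=12/5):
  M_2 = Pb²(3a+b)x/L³ - Pab²/L²  [x≤a] = 14·(12/5)²·(3·(18/5)+(12/5))·(6/5)/6³ - 14·(18/5)·(12/5)²/6² = -1344/625 kN·m
Load 3 — triangular load w₀=4 kN/m (0→w₀ over full span):
  M_3 = 3w₀Lx/20 - w₀L²/30 - w₀x³/(6L) = 3·4·6·(6/5)/20 - 4·6²/30 - 4·(6/5)³/(6·6) = -84/125 kN·m
Superposition: M = Σ M_i = -1554/625 kN·m ≈ -2.486400 kN·m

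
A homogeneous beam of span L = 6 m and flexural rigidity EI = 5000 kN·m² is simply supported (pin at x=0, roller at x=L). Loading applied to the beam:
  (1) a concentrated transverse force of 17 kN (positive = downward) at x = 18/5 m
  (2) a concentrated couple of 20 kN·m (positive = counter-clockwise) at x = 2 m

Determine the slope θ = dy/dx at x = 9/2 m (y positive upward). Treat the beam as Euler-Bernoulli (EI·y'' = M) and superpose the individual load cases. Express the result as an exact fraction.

θ(9/2) = 54329/15000000 rad

Load 1 — point force P=17 kN at a=18/5 m (b=L-a=12/5):
  θ_1 = -Pa(2L²-6Lx+3x²+a²)/(6LEI)  [x>a] = -17·(18/5)·(2·6²-6·6·(9/2)+3·(9/2)²+(18/5)²)/(6·6·5000) = 27693/5000000 rad
Load 2 — applied couple M₀=20 kN·m at a=2 m (b=L-a=4):
  θ_2 = (M₀x²/(2L)-M₀(x-a)+C₁)/EI  [x>a] with C₁=M₀(3b²-L²)/(6L)=20/3 = (20·(9/2)²/(2·6)-20·((9/2)-2)+(20/3))/5000 = -23/12000 rad
Superposition: θ = Σ θ_i = 54329/15000000 rad ≈ 0.003622 rad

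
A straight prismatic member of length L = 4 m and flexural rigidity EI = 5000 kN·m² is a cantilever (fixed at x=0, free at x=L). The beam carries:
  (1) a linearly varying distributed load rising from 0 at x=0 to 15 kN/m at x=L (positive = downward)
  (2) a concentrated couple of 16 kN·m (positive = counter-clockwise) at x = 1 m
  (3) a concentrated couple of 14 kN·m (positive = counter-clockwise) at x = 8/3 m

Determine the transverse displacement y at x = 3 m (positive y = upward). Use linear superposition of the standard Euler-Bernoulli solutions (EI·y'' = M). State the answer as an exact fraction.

y(3) = -37547/1440000 m

Load 1 — triangular load w₀=15 kN/m (0→w₀ over full span):
  y_1 = (w₀Lx³/12-w₀L²x²/6-w₀x⁵/(120L))/EI = (15·4·3³/12-15·4²·3²/6-15·3⁵/(120·4))/5000 = -7443/160000 m
Load 2 — applied couple M₀=16 kN·m at a=1 m (b=L-a=3):
  y_2 = M₀a(2x-a)/(2EI)  [x>a] = 16·1·(2·3-1)/(2·5000) = 1/125 m
Load 3 — applied couple M₀=14 kN·m at a=8/3 m (b=L-a=4/3):
  y_3 = M₀a(2x-a)/(2EI)  [x>a] = 14·(8/3)·(2·3-(8/3))/(2·5000) = 14/1125 m
Superposition: y = Σ y_i = -37547/1440000 m ≈ -0.026074 m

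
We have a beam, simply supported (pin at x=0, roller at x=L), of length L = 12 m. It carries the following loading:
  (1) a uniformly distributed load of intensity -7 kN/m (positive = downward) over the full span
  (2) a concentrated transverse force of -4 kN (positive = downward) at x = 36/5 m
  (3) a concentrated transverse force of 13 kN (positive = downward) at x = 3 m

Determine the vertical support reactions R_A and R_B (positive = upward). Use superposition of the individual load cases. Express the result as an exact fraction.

Load 1 — uniform load w=-7 kN/m over full span:
  R_A = wL/2 = (-7)·12/2 = -42 kN
  R_B = wL/2 = (-7)·12/2 = -42 kN
Load 2 — point force P=-4 kN at a=36/5 m (b=L-a=24/5):
  R_A = Pb/L = (-4)·(24/5)/12 = -8/5 kN
  R_B = Pa/L = (-4)·(36/5)/12 = -12/5 kN
Load 3 — point force P=13 kN at a=3 m (b=L-a=9):
  R_A = Pb/L = 13·9/12 = 39/4 kN
  R_B = Pa/L = 13·3/12 = 13/4 kN
Superposition: R_A = -677/20 kN, R_B = -823/20 kN

R_A = -677/20 kN, R_B = -823/20 kN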